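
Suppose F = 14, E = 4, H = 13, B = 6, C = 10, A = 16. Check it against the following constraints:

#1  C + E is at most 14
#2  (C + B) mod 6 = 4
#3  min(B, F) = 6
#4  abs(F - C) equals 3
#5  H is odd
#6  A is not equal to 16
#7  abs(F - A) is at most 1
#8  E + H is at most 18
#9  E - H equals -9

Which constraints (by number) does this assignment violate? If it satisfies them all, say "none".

#1 C + E = 10 + 4 = 14; 14 ≤ 14  ✔
#2 C + B = 16; 16 mod 6 = 4  ✔
#3 min(6, 14) = 6  ✔
#4 abs(14 - 10) = 4, not 3  ✘
#5 H = 13 is odd  ✔
#6 A = 16, but 16 is required to differ  ✘
#7 abs(14 - 16) = 2; 2 > 1, exceeds bound 1  ✘
#8 E + H = 4 + 13 = 17; 17 ≤ 18  ✔
#9 E - H = 4 - 13 = -9  ✔

Constraints 4, 6, 7 are violated.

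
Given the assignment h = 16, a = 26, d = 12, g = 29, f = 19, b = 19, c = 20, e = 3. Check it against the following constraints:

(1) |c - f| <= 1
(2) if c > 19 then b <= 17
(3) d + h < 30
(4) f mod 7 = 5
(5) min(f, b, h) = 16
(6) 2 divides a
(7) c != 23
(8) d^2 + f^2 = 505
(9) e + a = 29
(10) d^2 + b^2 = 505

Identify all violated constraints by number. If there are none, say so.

Constraint 2 does not hold.

(1) |20 - 19| = 1; 1 ≤ 1 — OK.
(2) c = 20 > 19, so we need b ≤ 17; but b = 19 > 17 — violated.
(3) d + h = 12 + 16 = 28; 28 < 30 — OK.
(4) 19 mod 7 = 5 — OK.
(5) min(19, 19, 16) = 16 — OK.
(6) 26 / 2 = 13, so 2 divides 26 — OK.
(7) c = 20, and 20 ≠ 23 — OK.
(8) d^2 + f^2 = 12^2 + 19^2 = 144 + 361 = 505 — OK.
(9) e + a = 3 + 26 = 29 — OK.
(10) d^2 + b^2 = 12^2 + 19^2 = 144 + 361 = 505 — OK.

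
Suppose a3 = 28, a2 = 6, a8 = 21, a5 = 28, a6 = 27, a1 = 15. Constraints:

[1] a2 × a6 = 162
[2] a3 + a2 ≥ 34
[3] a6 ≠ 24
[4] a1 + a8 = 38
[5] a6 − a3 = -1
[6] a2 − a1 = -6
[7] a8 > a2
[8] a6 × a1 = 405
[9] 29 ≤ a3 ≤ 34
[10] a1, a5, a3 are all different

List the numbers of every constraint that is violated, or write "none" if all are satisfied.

Violated: 4, 6, 9, and 10.

[1] a2 × a6 = 6 × 27 = 162 — holds.
[2] a3 + a2 = 28 + 6 = 34; 34 ≥ 34 — holds.
[3] a6 = 27, and 27 ≠ 24 — holds.
[4] a1 + a8 = 15 + 21 = 36, not 38 — does not hold.
[5] a6 − a3 = 27 − 28 = -1 — holds.
[6] a2 − a1 = 6 − 15 = -9, not -6 — does not hold.
[7] a8 = 21, a2 = 6; 21 > 6 — holds.
[8] a6 × a1 = 27 × 15 = 405 — holds.
[9] a3 = 28 is outside [29, 34] — does not hold.
[10] a5 = a3 = 28, not all different — does not hold.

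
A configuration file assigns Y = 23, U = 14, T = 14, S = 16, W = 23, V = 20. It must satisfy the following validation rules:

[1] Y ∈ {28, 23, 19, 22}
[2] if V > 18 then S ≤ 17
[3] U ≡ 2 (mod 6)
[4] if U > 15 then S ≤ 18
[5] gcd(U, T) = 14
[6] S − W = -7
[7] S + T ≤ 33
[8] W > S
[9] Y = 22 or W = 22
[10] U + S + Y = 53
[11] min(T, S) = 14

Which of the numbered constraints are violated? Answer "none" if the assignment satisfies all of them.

Violated: 9.

[1] Y = 23 is in {28, 23, 19, 22} — holds.
[2] V = 20 > 18, so we need S ≤ 17; S = 16 ≤ 17 — holds.
[3] 14 mod 6 = 2 — holds.
[4] U = 14, not > 15; antecedent false, conditional vacuously true — holds.
[5] gcd(14, 14) = 14 — holds.
[6] S − W = 16 − 23 = -7 — holds.
[7] S + T = 16 + 14 = 30; 30 ≤ 33 — holds.
[8] W = 23, S = 16; 23 > 16 — holds.
[9] Y = 23 ≠ 22 and W = 23 ≠ 22; both disjuncts false — does not hold.
[10] U + S + Y = 14 + 16 + 23 = 53 — holds.
[11] min(14, 16) = 14 — holds.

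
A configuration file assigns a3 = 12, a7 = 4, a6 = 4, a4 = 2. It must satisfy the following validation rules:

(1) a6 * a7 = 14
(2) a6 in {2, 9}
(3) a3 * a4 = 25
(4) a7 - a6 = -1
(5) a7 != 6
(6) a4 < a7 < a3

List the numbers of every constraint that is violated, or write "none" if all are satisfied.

Violated: 1, 2, 3, and 4.

(1) a6 * a7 = 4 * 4 = 16, not 14 — violated.
(2) a6 = 4 is not in {2, 9} — violated.
(3) a3 * a4 = 12 * 2 = 24, not 25 — violated.
(4) a7 - a6 = 4 - 4 = 0, not -1 — violated.
(5) a7 = 4, and 4 ≠ 6 — OK.
(6) values 2 < 4 < 12 — OK.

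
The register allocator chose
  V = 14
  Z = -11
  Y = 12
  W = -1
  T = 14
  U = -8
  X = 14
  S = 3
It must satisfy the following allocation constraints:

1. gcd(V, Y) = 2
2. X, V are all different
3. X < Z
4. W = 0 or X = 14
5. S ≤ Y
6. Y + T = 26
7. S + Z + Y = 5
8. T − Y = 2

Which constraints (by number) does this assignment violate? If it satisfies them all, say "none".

1. gcd(14, 12) = 2  holds
2. X = V = 14, not all different  fails
3. X = 14, Z = -11; 14 ≥ -11 (want <)  fails
4. W = -1 ≠ 0, but X = 14 = 14 (second disjunct)  holds
5. S = 3, Y = 12; 3 ≤ 12  holds
6. Y + T = 12 + 14 = 26  holds
7. S + Z + Y = 3 + (-11) + 12 = 4, not 5  fails
8. T − Y = 14 − 12 = 2  holds

No — constraints 2, 3, and 7 are not satisfied.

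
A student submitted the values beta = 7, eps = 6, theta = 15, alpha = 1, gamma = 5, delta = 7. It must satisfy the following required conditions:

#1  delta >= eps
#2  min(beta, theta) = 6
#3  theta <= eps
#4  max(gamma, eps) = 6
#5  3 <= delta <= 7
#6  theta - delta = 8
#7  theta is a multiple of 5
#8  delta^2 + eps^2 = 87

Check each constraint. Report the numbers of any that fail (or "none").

Constraints 2, 3, and 8 do not hold.

#1 delta = 7, eps = 6; 7 ≥ 6 — holds.
#2 min(7, 15) = 7, not 6 — fails.
#3 theta = 15, eps = 6; 15 > 6 (want ≤) — fails.
#4 max(5, 6) = 6 — holds.
#5 delta = 7 lies in [3, 7] — holds.
#6 theta - delta = 15 - 7 = 8 — holds.
#7 15 / 5 = 3, so 5 divides 15 — holds.
#8 delta^2 + eps^2 = 7^2 + 6^2 = 49 + 36 = 85, not 87 — fails.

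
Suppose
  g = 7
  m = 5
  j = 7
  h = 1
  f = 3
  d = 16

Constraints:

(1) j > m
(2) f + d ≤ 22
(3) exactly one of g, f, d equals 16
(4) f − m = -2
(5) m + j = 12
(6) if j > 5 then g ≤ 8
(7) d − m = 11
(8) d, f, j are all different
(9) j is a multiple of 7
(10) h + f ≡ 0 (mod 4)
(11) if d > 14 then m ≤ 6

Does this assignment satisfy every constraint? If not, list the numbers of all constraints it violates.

(1) j = 7, m = 5; 7 > 5 — OK.
(2) f + d = 3 + 16 = 19; 19 ≤ 22 — OK.
(3) g=7, f=3, d=16; 1 of them equals 16 — OK.
(4) f − m = 3 − 5 = -2 — OK.
(5) m + j = 5 + 7 = 12 — OK.
(6) j = 7 > 5, so we need g ≤ 8; g = 7 ≤ 8 — OK.
(7) d − m = 16 − 5 = 11 — OK.
(8) values 16, 3, 7 are pairwise distinct — OK.
(9) 7 / 7 = 1, so 7 divides 7 — OK.
(10) h + f = 4; 4 mod 4 = 0 — OK.
(11) d = 16 > 14, so we need m ≤ 6; m = 5 ≤ 6 — OK.

Yes — all constraints hold.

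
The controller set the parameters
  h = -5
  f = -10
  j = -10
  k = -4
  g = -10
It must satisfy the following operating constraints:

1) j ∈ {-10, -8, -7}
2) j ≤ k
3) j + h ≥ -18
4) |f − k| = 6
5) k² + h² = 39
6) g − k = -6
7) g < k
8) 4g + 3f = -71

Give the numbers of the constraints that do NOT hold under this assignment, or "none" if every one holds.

Constraints 5 and 8 do not hold.

1) j = -10 is in {-10, -8, -7} — holds.
2) j = -10, k = -4; -10 ≤ -4 — holds.
3) j + h = -10 + (-5) = -15; -15 ≥ -18 — holds.
4) |-10 − (-4)| = 6 — holds.
5) k² + h² = (-4)² + (-5)² = 16 + 25 = 41, not 39 — does not hold.
6) g − k = -10 − (-4) = -6 — holds.
7) g = -10, k = -4; -10 < -4 — holds.
8) 4g + 3f = 4(-10) + 3(-10) = -70, not -71 — does not hold.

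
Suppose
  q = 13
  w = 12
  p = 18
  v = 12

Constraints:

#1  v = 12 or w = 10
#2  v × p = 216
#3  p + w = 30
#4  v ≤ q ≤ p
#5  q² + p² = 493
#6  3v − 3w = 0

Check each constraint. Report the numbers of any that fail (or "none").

#1 v = 12 = 12 (first disjunct)  true
#2 v × p = 12 × 18 = 216  true
#3 p + w = 18 + 12 = 30  true
#4 values 12 ≤ 13 ≤ 18  true
#5 q² + p² = 13² + 18² = 169 + 324 = 493  true
#6 3v − 3w = 3(12) − 3(12) = 0  true

All constraints are satisfied.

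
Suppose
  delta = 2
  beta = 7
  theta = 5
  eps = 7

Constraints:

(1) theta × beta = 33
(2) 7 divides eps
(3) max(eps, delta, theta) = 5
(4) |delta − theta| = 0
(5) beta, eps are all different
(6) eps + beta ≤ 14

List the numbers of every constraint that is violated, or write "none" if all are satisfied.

(1) theta × beta = 5 × 7 = 35, not 33 — violated.
(2) 7 / 7 = 1, so 7 divides 7 — OK.
(3) max(7, 2, 5) = 7, not 5 — violated.
(4) |2 − 5| = 3, not 0 — violated.
(5) beta = eps = 7, not all different — violated.
(6) eps + beta = 7 + 7 = 14; 14 ≤ 14 — OK.

Violated: 1, 3, 4, and 5.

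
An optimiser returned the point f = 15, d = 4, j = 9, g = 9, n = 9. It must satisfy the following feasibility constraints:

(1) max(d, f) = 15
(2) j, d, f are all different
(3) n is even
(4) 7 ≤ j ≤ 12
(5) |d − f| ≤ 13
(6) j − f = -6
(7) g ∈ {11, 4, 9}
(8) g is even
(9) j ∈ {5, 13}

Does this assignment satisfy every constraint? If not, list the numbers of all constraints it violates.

(1) max(4, 15) = 15  OK
(2) values 9, 4, 15 are pairwise distinct  OK
(3) n = 9 is odd  FAIL
(4) j = 9 lies in [7, 12]  OK
(5) |4 − 15| = 11; 11 ≤ 13  OK
(6) j − f = 9 − 15 = -6  OK
(7) g = 9 is in {11, 4, 9}  OK
(8) g = 9 is odd  FAIL
(9) j = 9 is not in {5, 13}  FAIL

No — constraints 3, 8, 9 are not satisfied.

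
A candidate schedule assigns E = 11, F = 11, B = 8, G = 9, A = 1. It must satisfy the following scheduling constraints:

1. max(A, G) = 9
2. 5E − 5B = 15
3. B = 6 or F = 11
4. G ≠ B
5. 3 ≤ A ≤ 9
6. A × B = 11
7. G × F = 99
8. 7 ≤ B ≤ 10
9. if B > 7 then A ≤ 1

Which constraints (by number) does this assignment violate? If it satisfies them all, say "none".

1. max(1, 9) = 9  holds
2. 5E − 5B = 5(11) − 5(8) = 15  holds
3. B = 8 ≠ 6, but F = 11 = 11 (second disjunct)  holds
4. G = 9, B = 8; distinct  holds
5. A = 1 is outside [3, 9]  fails
6. A × B = 1 × 8 = 8, not 11  fails
7. G × F = 9 × 11 = 99  holds
8. B = 8 lies in [7, 10]  holds
9. B = 8 > 7, so we need A ≤ 1; A = 1 ≤ 1  holds

No — constraints 5, 6 are not satisfied.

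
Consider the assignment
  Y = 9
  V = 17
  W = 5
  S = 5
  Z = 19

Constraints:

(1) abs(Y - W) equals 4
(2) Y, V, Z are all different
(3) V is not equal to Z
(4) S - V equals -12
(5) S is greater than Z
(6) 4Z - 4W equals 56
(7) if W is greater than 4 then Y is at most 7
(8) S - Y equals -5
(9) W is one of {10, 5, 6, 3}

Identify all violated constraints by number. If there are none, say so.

(1) abs(9 - 5) = 4 — OK.
(2) values 9, 17, 19 are pairwise distinct — OK.
(3) V = 17, Z = 19; distinct — OK.
(4) S - V = 5 - 17 = -12 — OK.
(5) S = 5, Z = 19; 5 ≤ 19 (want >) — violated.
(6) 4Z - 4W = 4(19) - 4(5) = 56 — OK.
(7) W = 5 > 4, so we need Y ≤ 7; but Y = 9 > 7 — violated.
(8) S - Y = 5 - 9 = -4, not -5 — violated.
(9) W = 5 is in {10, 5, 6, 3} — OK.

The assignment fails constraints 5, 7, 8.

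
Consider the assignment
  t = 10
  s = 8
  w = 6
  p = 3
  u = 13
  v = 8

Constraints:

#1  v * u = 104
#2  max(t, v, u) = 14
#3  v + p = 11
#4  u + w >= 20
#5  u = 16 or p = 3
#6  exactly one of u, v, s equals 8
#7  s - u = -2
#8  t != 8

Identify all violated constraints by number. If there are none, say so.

#1 v * u = 8 * 13 = 104  true
#2 max(10, 8, 13) = 13, not 14  false
#3 v + p = 8 + 3 = 11  true
#4 u + w = 13 + 6 = 19; 19 < 20, bound 20 not met  false
#5 u = 13 ≠ 16, but p = 3 = 3 (second disjunct)  true
#6 u=13, v=8, s=8; 2 of them equal 8, not exactly one  false
#7 s - u = 8 - 13 = -5, not -2  false
#8 t = 10, and 10 ≠ 8  true

Violated: 2, 4, 6, and 7.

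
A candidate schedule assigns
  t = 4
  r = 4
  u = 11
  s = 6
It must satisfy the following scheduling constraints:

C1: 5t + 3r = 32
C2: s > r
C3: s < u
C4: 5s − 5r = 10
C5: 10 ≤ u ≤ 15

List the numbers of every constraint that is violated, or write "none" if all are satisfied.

C1: 5t + 3r = 5(4) + 3(4) = 32  ✓
C2: s = 6, r = 4; 6 > 4  ✓
C3: s = 6, u = 11; 6 < 11  ✓
C4: 5s − 5r = 5(6) − 5(4) = 10  ✓
C5: u = 11 lies in [10, 15]  ✓

The assignment satisfies every constraint.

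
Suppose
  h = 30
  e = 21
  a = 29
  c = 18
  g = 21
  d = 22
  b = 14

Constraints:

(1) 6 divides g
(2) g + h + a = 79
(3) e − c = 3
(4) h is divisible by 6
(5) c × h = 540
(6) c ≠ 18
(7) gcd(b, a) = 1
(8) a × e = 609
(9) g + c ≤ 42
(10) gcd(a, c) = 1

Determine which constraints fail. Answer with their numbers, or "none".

No — constraints 1, 2, and 6 are not satisfied.

(1) 21 = 6×3 + 3, so 6 does not divide 21  false
(2) g + h + a = 21 + 30 + 29 = 80, not 79  false
(3) e − c = 21 − 18 = 3  true
(4) 30 / 6 = 5, so 6 divides 30  true
(5) c × h = 18 × 30 = 540  true
(6) c = 18, but 18 is required to differ  false
(7) gcd(14, 29) = 1  true
(8) a × e = 29 × 21 = 609  true
(9) g + c = 21 + 18 = 39; 39 ≤ 42  true
(10) gcd(29, 18) = 1  true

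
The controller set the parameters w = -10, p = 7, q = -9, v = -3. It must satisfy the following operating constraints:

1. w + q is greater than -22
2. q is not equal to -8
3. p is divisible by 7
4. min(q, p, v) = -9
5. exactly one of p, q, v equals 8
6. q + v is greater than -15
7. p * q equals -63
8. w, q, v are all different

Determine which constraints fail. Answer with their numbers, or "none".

Constraint 5 does not hold.

1. w + q = -10 + (-9) = -19; -19 > -22 — holds.
2. q = -9, and -9 ≠ -8 — holds.
3. 7 / 7 = 1, so 7 divides 7 — holds.
4. min(-9, 7, -3) = -9 — holds.
5. p=7, q=-9, v=-3; 0 of them equal 8, not exactly one — fails.
6. q + v = -9 + (-3) = -12; -12 > -15 — holds.
7. p * q = 7 * (-9) = -63 — holds.
8. values -10, -9, -3 are pairwise distinct — holds.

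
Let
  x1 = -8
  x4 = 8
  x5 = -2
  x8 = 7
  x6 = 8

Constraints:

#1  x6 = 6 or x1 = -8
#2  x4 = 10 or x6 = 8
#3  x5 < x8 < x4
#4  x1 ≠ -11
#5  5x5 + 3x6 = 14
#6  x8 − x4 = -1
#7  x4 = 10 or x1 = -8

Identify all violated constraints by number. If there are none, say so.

All constraints are satisfied.

#1 x6 = 8 ≠ 6, but x1 = -8 = -8 (second disjunct)  yes
#2 x4 = 8 ≠ 10, but x6 = 8 = 8 (second disjunct)  yes
#3 values -2 < 7 < 8  yes
#4 x1 = -8, and -8 ≠ -11  yes
#5 5x5 + 3x6 = 5(-2) + 3(8) = 14  yes
#6 x8 − x4 = 7 − 8 = -1  yes
#7 x4 = 8 ≠ 10, but x1 = -8 = -8 (second disjunct)  yes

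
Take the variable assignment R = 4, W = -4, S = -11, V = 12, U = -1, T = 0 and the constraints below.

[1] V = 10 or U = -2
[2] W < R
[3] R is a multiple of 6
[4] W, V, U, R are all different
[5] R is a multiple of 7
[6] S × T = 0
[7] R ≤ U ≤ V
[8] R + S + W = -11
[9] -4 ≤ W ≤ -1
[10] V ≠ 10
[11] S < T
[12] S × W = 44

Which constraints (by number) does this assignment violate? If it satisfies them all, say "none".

No — constraints 1, 3, 5, 7 are not satisfied.

[1] V = 12 ≠ 10 and U = -1 ≠ -2; both disjuncts false  FAIL
[2] W = -4, R = 4; -4 < 4  OK
[3] 4 = 6×0 + 4, so 6 does not divide 4  FAIL
[4] values -4, 12, -1, 4 are pairwise distinct  OK
[5] 4 = 7×0 + 4, so 7 does not divide 4  FAIL
[6] S × T = -11 × 0 = 0  OK
[7] values 4, -1, 12; R = 4 is not ≤ U = -1  FAIL
[8] R + S + W = 4 + (-11) + (-4) = -11  OK
[9] W = -4 lies in [-4, -1]  OK
[10] V = 12, and 12 ≠ 10  OK
[11] S = -11, T = 0; -11 < 0  OK
[12] S × W = -11 × (-4) = 44  OK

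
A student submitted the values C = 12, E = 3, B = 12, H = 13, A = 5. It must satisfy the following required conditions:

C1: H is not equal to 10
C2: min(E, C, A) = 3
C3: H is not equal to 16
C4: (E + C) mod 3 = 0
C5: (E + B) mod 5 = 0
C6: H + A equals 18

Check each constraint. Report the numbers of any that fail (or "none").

C1: H = 13, and 13 ≠ 10  true
C2: min(3, 12, 5) = 3  true
C3: H = 13, and 13 ≠ 16  true
C4: E + C = 15; 15 mod 3 = 0  true
C5: E + B = 15; 15 mod 5 = 0  true
C6: H + A = 13 + 5 = 18  true

None — every constraint holds.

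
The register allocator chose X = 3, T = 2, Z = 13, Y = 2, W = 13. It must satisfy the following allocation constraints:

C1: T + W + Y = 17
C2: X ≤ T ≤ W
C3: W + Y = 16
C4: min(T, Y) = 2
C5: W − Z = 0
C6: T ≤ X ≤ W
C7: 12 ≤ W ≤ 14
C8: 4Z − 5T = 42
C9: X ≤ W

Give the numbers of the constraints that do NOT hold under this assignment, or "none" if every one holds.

C1: T + W + Y = 2 + 13 + 2 = 17  yes
C2: values 3, 2, 13; X = 3 is not ≤ T = 2  no
C3: W + Y = 13 + 2 = 15, not 16  no
C4: min(2, 2) = 2  yes
C5: W − Z = 13 − 13 = 0  yes
C6: values 2 ≤ 3 ≤ 13  yes
C7: W = 13 lies in [12, 14]  yes
C8: 4Z − 5T = 4(13) − 5(2) = 42  yes
C9: X = 3, W = 13; 3 ≤ 13  yes

Violated: 2 and 3.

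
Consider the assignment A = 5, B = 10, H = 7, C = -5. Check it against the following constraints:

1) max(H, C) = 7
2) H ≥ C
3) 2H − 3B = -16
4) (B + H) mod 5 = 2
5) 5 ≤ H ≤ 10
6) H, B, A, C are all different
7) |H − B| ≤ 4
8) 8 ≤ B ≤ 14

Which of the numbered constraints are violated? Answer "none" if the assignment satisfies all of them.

1) max(7, -5) = 7  holds
2) H = 7, C = -5; 7 ≥ -5  holds
3) 2H − 3B = 2(7) − 3(10) = -16  holds
4) B + H = 17; 17 mod 5 = 2  holds
5) H = 7 lies in [5, 10]  holds
6) values 7, 10, 5, -5 are pairwise distinct  holds
7) |7 − 10| = 3; 3 ≤ 4  holds
8) B = 10 lies in [8, 14]  holds

No violations.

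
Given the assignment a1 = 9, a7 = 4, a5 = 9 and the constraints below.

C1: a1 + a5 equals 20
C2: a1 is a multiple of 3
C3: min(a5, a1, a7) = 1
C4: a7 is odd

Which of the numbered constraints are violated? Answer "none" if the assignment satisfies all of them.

Violated: 1, 3, and 4.

C1: a1 + a5 = 9 + 9 = 18, not 20 — does not hold.
C2: 9 / 3 = 3, so 3 divides 9 — holds.
C3: min(9, 9, 4) = 4, not 1 — does not hold.
C4: a7 = 4 is even — does not hold.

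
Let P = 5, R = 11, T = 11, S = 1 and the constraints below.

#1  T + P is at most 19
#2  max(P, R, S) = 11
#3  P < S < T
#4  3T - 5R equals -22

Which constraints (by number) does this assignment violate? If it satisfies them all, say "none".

#1 T + P = 11 + 5 = 16; 16 ≤ 19 — OK.
#2 max(5, 11, 1) = 11 — OK.
#3 values 5, 1, 11; P = 5 is not < S = 1 — violated.
#4 3T - 5R = 3(11) - 5(11) = -22 — OK.

Constraint 3 does not hold.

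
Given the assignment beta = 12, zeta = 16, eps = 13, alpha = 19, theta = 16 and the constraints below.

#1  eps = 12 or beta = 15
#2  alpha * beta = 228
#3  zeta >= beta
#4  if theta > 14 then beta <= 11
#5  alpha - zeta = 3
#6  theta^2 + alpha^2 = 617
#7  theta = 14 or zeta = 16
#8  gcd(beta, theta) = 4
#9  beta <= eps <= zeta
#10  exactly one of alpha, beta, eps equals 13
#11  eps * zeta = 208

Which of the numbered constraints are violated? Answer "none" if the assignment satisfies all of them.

The assignment fails constraints 1, 4.

#1 eps = 13 ≠ 12 and beta = 12 ≠ 15; both disjuncts false — fails.
#2 alpha * beta = 19 * 12 = 228 — holds.
#3 zeta = 16, beta = 12; 16 ≥ 12 — holds.
#4 theta = 16 > 14, so we need beta ≤ 11; but beta = 12 > 11 — fails.
#5 alpha - zeta = 19 - 16 = 3 — holds.
#6 theta^2 + alpha^2 = 16^2 + 19^2 = 256 + 361 = 617 — holds.
#7 theta = 16 ≠ 14, but zeta = 16 = 16 (second disjunct) — holds.
#8 gcd(12, 16) = 4 — holds.
#9 values 12 <= 13 <= 16 — holds.
#10 alpha=19, beta=12, eps=13; 1 of them equals 13 — holds.
#11 eps * zeta = 13 * 16 = 208 — holds.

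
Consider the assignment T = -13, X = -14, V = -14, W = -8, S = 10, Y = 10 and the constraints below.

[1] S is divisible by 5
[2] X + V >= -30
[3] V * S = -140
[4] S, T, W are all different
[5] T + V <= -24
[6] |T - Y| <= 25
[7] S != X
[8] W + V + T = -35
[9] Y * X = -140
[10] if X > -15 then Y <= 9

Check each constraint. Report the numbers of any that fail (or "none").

[1] 10 / 5 = 2, so 5 divides 10 — OK.
[2] X + V = -14 + (-14) = -28; -28 ≥ -30 — OK.
[3] V * S = -14 * 10 = -140 — OK.
[4] values 10, -13, -8 are pairwise distinct — OK.
[5] T + V = -13 + (-14) = -27; -27 ≤ -24 — OK.
[6] |-13 - 10| = 23; 23 ≤ 25 — OK.
[7] S = 10, X = -14; distinct — OK.
[8] W + V + T = -8 + (-14) + (-13) = -35 — OK.
[9] Y * X = 10 * (-14) = -140 — OK.
[10] X = -14 > -15, so we need Y ≤ 9; but Y = 10 > 9 — violated.

Constraint 10 does not hold.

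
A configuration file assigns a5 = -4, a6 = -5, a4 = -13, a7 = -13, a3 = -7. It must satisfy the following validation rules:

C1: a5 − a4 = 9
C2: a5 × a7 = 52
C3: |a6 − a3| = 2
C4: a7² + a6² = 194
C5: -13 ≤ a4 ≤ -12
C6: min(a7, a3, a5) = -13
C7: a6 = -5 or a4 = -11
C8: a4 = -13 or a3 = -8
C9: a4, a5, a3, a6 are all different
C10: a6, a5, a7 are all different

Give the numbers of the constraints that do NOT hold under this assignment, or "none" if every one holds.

C1: a5 − a4 = -4 − (-13) = 9  ✔
C2: a5 × a7 = -4 × (-13) = 52  ✔
C3: |-5 − (-7)| = 2  ✔
C4: a7² + a6² = (-13)² + (-5)² = 169 + 25 = 194  ✔
C5: a4 = -13 lies in [-13, -12]  ✔
C6: min(-13, -7, -4) = -13  ✔
C7: a6 = -5 = -5 (first disjunct)  ✔
C8: a4 = -13 = -13 (first disjunct)  ✔
C9: values -13, -4, -7, -5 are pairwise distinct  ✔
C10: values -5, -4, -13 are pairwise distinct  ✔

The assignment satisfies every constraint.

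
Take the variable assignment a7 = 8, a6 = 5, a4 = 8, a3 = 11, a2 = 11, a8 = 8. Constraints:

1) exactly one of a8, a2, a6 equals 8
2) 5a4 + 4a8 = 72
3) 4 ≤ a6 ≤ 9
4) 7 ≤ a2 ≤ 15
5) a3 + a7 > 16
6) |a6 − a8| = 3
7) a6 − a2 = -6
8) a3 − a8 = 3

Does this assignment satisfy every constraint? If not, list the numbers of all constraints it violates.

1) a8=8, a2=11, a6=5; 1 of them equals 8  holds
2) 5a4 + 4a8 = 5(8) + 4(8) = 72  holds
3) a6 = 5 lies in [4, 9]  holds
4) a2 = 11 lies in [7, 15]  holds
5) a3 + a7 = 11 + 8 = 19; 19 > 16  holds
6) |5 − 8| = 3  holds
7) a6 − a2 = 5 − 11 = -6  holds
8) a3 − a8 = 11 − 8 = 3  holds

Yes — all constraints hold.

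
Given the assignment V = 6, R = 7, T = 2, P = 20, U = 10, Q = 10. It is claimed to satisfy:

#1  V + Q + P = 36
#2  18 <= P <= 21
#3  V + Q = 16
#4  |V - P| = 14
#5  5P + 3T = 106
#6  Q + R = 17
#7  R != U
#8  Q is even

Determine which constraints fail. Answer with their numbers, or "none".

#1 V + Q + P = 6 + 10 + 20 = 36  ✓
#2 P = 20 lies in [18, 21]  ✓
#3 V + Q = 6 + 10 = 16  ✓
#4 |6 - 20| = 14  ✓
#5 5P + 3T = 5(20) + 3(2) = 106  ✓
#6 Q + R = 10 + 7 = 17  ✓
#7 R = 7, U = 10; distinct  ✓
#8 Q = 10 is even  ✓

All constraints are satisfied.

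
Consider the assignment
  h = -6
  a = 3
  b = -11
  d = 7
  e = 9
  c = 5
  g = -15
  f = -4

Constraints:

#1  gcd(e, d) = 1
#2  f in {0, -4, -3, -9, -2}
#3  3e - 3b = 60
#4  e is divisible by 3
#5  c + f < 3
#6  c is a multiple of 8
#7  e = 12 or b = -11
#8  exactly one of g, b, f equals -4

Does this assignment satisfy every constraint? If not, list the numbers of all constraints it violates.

#1 gcd(9, 7) = 1  ✔
#2 f = -4 is in {0, -4, -3, -9, -2}  ✔
#3 3e - 3b = 3(9) - 3(-11) = 60  ✔
#4 9 / 3 = 3, so 3 divides 9  ✔
#5 c + f = 5 + (-4) = 1; 1 < 3  ✔
#6 5 = 8*0 + 5, so 8 does not divide 5  ✘
#7 e = 9 ≠ 12, but b = -11 = -11 (second disjunct)  ✔
#8 g=-15, b=-11, f=-4; 1 of them equals -4  ✔

Constraint 6 is violated.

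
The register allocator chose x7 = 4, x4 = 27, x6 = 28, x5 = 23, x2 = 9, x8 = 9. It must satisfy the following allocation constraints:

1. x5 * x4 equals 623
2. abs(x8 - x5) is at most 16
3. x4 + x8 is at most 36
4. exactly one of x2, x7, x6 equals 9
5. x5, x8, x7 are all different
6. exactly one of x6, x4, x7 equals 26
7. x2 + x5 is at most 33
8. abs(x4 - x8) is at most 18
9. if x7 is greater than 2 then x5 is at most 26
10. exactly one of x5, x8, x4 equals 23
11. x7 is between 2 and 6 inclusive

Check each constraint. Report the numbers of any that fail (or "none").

1. x5 * x4 = 23 * 27 = 621, not 623 — does not hold.
2. abs(9 - 23) = 14; 14 ≤ 16 — holds.
3. x4 + x8 = 27 + 9 = 36; 36 ≤ 36 — holds.
4. x2=9, x7=4, x6=28; 1 of them equals 9 — holds.
5. values 23, 9, 4 are pairwise distinct — holds.
6. x6=28, x4=27, x7=4; 0 of them equal 26, not exactly one — does not hold.
7. x2 + x5 = 9 + 23 = 32; 32 ≤ 33 — holds.
8. abs(27 - 9) = 18; 18 ≤ 18 — holds.
9. x7 = 4 > 2, so we need x5 ≤ 26; x5 = 23 ≤ 26 — holds.
10. x5=23, x8=9, x4=27; 1 of them equals 23 — holds.
11. x7 = 4 lies in [2, 6] — holds.

Constraints 1, 6 are violated.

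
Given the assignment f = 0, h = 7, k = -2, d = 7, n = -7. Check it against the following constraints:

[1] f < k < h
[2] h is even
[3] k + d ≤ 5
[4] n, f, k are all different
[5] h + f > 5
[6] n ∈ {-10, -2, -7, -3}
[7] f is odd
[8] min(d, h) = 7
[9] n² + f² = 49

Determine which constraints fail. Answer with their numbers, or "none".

[1] values 0, -2, 7; f = 0 is not < k = -2 — violated.
[2] h = 7 is odd — violated.
[3] k + d = -2 + 7 = 5; 5 ≤ 5 — OK.
[4] values -7, 0, -2 are pairwise distinct — OK.
[5] h + f = 7 + 0 = 7; 7 > 5 — OK.
[6] n = -7 is in {-10, -2, -7, -3} — OK.
[7] f = 0 is even — violated.
[8] min(7, 7) = 7 — OK.
[9] n² + f² = (-7)² + 0² = 49 + 0 = 49 — OK.

Constraints 1, 2, 7 are violated.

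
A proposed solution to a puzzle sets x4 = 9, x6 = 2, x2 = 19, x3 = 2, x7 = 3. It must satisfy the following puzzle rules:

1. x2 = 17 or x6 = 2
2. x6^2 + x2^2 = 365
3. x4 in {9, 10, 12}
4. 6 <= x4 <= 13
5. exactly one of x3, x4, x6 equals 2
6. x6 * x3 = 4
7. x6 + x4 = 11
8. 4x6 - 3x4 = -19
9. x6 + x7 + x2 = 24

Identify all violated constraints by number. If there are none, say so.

Violated: 5.

1. x2 = 19 ≠ 17, but x6 = 2 = 2 (second disjunct) — holds.
2. x6^2 + x2^2 = 2^2 + 19^2 = 4 + 361 = 365 — holds.
3. x4 = 9 is in {9, 10, 12} — holds.
4. x4 = 9 lies in [6, 13] — holds.
5. x3=2, x4=9, x6=2; 2 of them equal 2, not exactly one — does not hold.
6. x6 * x3 = 2 * 2 = 4 — holds.
7. x6 + x4 = 2 + 9 = 11 — holds.
8. 4x6 - 3x4 = 4(2) - 3(9) = -19 — holds.
9. x6 + x7 + x2 = 2 + 3 + 19 = 24 — holds.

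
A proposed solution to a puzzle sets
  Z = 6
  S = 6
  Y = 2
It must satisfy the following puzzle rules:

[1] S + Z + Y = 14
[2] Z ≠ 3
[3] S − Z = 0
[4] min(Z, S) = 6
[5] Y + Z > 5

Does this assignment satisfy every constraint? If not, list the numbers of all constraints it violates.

[1] S + Z + Y = 6 + 6 + 2 = 14  OK
[2] Z = 6, and 6 ≠ 3  OK
[3] S − Z = 6 − 6 = 0  OK
[4] min(6, 6) = 6  OK
[5] Y + Z = 2 + 6 = 8; 8 > 5  OK

All constraints are satisfied.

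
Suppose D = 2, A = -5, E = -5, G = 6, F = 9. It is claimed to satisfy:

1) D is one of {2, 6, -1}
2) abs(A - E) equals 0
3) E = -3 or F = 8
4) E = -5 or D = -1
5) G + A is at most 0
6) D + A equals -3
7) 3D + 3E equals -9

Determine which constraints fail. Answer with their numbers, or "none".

No — constraints 3, 5 are not satisfied.

1) D = 2 is in {2, 6, -1}  true
2) abs(-5 - (-5)) = 0  true
3) E = -5 ≠ -3 and F = 9 ≠ 8; both disjuncts false  false
4) E = -5 = -5 (first disjunct)  true
5) G + A = 6 + (-5) = 1; 1 > 0, bound 0 not met  false
6) D + A = 2 + (-5) = -3  true
7) 3D + 3E = 3(2) + 3(-5) = -9  true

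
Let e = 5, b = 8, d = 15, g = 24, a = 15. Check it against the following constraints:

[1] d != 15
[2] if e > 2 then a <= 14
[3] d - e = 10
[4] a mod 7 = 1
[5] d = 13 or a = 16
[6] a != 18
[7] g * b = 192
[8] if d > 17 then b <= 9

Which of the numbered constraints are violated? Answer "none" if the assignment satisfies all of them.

The assignment fails constraints 1, 2, 5.

[1] d = 15, but 15 is required to differ  false
[2] e = 5 > 2, so we need a ≤ 14; but a = 15 > 14  false
[3] d - e = 15 - 5 = 10  true
[4] 15 mod 7 = 1  true
[5] d = 15 ≠ 13 and a = 15 ≠ 16; both disjuncts false  false
[6] a = 15, and 15 ≠ 18  true
[7] g * b = 24 * 8 = 192  true
[8] d = 15, not > 17; antecedent false, conditional vacuously true  true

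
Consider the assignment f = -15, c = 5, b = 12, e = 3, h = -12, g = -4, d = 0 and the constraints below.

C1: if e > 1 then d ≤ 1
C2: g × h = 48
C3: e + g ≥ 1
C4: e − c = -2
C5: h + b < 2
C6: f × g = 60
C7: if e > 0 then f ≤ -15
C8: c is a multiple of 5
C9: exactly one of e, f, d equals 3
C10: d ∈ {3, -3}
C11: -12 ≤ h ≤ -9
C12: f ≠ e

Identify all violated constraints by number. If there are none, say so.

C1: e = 3 > 1, so we need d ≤ 1; d = 0 ≤ 1  OK
C2: g × h = -4 × (-12) = 48  OK
C3: e + g = 3 + (-4) = -1; -1 < 1, bound 1 not met  FAIL
C4: e − c = 3 − 5 = -2  OK
C5: h + b = -12 + 12 = 0; 0 < 2  OK
C6: f × g = -15 × (-4) = 60  OK
C7: e = 3 > 0, so we need f ≤ -15; f = -15 ≤ -15  OK
C8: 5 / 5 = 1, so 5 divides 5  OK
C9: e=3, f=-15, d=0; 1 of them equals 3  OK
C10: d = 0 is not in {3, -3}  FAIL
C11: h = -12 lies in [-12, -9]  OK
C12: f = -15, e = 3; distinct  OK

The assignment fails constraints 3 and 10.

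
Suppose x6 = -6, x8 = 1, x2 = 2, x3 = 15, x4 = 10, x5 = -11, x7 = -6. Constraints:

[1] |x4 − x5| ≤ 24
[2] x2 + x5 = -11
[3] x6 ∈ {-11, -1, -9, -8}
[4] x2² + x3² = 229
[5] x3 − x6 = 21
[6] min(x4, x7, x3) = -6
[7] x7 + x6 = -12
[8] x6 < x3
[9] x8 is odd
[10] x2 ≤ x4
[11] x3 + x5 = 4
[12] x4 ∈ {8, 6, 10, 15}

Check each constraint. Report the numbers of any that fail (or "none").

The assignment fails constraints 2 and 3.

[1] |10 − (-11)| = 21; 21 ≤ 24 — satisfied.
[2] x2 + x5 = 2 + (-11) = -9, not -11 — violated.
[3] x6 = -6 is not in {-11, -1, -9, -8} — violated.
[4] x2² + x3² = 2² + 15² = 4 + 225 = 229 — satisfied.
[5] x3 − x6 = 15 − (-6) = 21 — satisfied.
[6] min(10, -6, 15) = -6 — satisfied.
[7] x7 + x6 = -6 + (-6) = -12 — satisfied.
[8] x6 = -6, x3 = 15; -6 < 15 — satisfied.
[9] x8 = 1 is odd — satisfied.
[10] x2 = 2, x4 = 10; 2 ≤ 10 — satisfied.
[11] x3 + x5 = 15 + (-11) = 4 — satisfied.
[12] x4 = 10 is in {8, 6, 10, 15} — satisfied.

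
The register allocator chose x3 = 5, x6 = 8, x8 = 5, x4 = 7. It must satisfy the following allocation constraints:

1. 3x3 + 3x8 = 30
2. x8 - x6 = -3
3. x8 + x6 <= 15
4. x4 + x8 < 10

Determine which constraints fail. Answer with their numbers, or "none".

1. 3x3 + 3x8 = 3(5) + 3(5) = 30 — OK.
2. x8 - x6 = 5 - 8 = -3 — OK.
3. x8 + x6 = 5 + 8 = 13; 13 ≤ 15 — OK.
4. x4 + x8 = 7 + 5 = 12; 12 ≥ 10, bound 10 not met — violated.

Constraint 4 is violated.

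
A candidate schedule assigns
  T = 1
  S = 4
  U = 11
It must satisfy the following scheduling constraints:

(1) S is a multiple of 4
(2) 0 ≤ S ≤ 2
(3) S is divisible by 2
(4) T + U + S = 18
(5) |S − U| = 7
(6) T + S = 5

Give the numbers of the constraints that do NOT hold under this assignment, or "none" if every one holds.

(1) 4 / 4 = 1, so 4 divides 4 — holds.
(2) S = 4 is outside [0, 2] — does not hold.
(3) 4 / 2 = 2, so 2 divides 4 — holds.
(4) T + U + S = 1 + 11 + 4 = 16, not 18 — does not hold.
(5) |4 − 11| = 7 — holds.
(6) T + S = 1 + 4 = 5 — holds.

No — constraints 2, 4 are not satisfied.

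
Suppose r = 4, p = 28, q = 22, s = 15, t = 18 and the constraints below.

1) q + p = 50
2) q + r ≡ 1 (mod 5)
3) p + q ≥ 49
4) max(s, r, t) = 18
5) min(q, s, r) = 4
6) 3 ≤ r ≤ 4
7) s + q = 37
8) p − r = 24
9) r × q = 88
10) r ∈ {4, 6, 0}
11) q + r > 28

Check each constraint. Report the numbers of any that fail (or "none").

1) q + p = 22 + 28 = 50  OK
2) q + r = 26; 26 mod 5 = 1  OK
3) p + q = 28 + 22 = 50; 50 ≥ 49  OK
4) max(15, 4, 18) = 18  OK
5) min(22, 15, 4) = 4  OK
6) r = 4 lies in [3, 4]  OK
7) s + q = 15 + 22 = 37  OK
8) p − r = 28 − 4 = 24  OK
9) r × q = 4 × 22 = 88  OK
10) r = 4 is in {4, 6, 0}  OK
11) q + r = 22 + 4 = 26; 26 ≤ 28, bound 28 not met  FAIL

Constraint 11 does not hold.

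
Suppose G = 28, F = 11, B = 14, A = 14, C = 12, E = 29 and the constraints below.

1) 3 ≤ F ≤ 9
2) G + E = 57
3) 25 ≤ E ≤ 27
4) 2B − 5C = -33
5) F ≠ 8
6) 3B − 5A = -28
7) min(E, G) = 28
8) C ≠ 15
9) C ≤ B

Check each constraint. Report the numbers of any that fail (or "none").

Constraints 1, 3, and 4 do not hold.

1) F = 11 is outside [3, 9] — fails.
2) G + E = 28 + 29 = 57 — holds.
3) E = 29 is outside [25, 27] — fails.
4) 2B − 5C = 2(14) − 5(12) = -32, not -33 — fails.
5) F = 11, and 11 ≠ 8 — holds.
6) 3B − 5A = 3(14) − 5(14) = -28 — holds.
7) min(29, 28) = 28 — holds.
8) C = 12, and 12 ≠ 15 — holds.
9) C = 12, B = 14; 12 ≤ 14 — holds.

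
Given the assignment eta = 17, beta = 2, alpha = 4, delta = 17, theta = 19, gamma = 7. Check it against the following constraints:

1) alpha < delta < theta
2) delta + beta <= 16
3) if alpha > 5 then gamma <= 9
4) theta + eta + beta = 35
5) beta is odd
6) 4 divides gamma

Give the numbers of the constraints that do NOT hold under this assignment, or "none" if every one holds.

Constraints 2, 4, 5, 6 do not hold.

1) values 4 < 17 < 19 — satisfied.
2) delta + beta = 17 + 2 = 19; 19 > 16, bound 16 not met — violated.
3) alpha = 4, not > 5; antecedent false, conditional vacuously true — satisfied.
4) theta + eta + beta = 19 + 17 + 2 = 38, not 35 — violated.
5) beta = 2 is even — violated.
6) 7 = 4*1 + 3, so 4 does not divide 7 — violated.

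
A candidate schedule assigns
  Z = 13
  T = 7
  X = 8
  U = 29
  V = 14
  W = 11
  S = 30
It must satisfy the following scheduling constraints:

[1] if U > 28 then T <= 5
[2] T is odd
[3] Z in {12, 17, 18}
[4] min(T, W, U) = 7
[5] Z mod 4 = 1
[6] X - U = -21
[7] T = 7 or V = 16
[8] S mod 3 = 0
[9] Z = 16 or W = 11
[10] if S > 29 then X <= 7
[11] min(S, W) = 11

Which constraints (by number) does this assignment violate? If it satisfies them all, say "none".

[1] U = 29 > 28, so we need T ≤ 5; but T = 7 > 5 — does not hold.
[2] T = 7 is odd — holds.
[3] Z = 13 is not in {12, 17, 18} — does not hold.
[4] min(7, 11, 29) = 7 — holds.
[5] 13 mod 4 = 1 — holds.
[6] X - U = 8 - 29 = -21 — holds.
[7] T = 7 = 7 (first disjunct) — holds.
[8] 30 mod 3 = 0 — holds.
[9] Z = 13 ≠ 16, but W = 11 = 11 (second disjunct) — holds.
[10] S = 30 > 29, so we need X ≤ 7; but X = 8 > 7 — does not hold.
[11] min(30, 11) = 11 — holds.

Violated: 1, 3, and 10.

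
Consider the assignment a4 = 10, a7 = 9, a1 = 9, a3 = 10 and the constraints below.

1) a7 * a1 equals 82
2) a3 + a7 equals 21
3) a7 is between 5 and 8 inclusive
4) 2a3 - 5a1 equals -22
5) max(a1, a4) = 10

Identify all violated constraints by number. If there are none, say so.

1) a7 * a1 = 9 * 9 = 81, not 82  fails
2) a3 + a7 = 10 + 9 = 19, not 21  fails
3) a7 = 9 is outside [5, 8]  fails
4) 2a3 - 5a1 = 2(10) - 5(9) = -25, not -22  fails
5) max(9, 10) = 10  holds

Violated: 1, 2, 3, 4.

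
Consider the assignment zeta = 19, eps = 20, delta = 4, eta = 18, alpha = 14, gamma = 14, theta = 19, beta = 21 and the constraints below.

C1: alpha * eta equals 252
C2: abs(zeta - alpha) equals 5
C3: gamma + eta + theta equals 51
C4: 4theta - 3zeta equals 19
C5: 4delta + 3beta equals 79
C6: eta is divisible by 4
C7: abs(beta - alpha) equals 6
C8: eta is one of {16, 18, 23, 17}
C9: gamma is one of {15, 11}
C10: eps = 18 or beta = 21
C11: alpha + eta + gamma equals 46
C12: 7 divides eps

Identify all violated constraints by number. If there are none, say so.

Constraints 6, 7, 9, 12 do not hold.

C1: alpha * eta = 14 * 18 = 252 — holds.
C2: abs(19 - 14) = 5 — holds.
C3: gamma + eta + theta = 14 + 18 + 19 = 51 — holds.
C4: 4theta - 3zeta = 4(19) - 3(19) = 19 — holds.
C5: 4delta + 3beta = 4(4) + 3(21) = 79 — holds.
C6: 18 = 4*4 + 2, so 4 does not divide 18 — does not hold.
C7: abs(21 - 14) = 7, not 6 — does not hold.
C8: eta = 18 is in {16, 18, 23, 17} — holds.
C9: gamma = 14 is not in {15, 11} — does not hold.
C10: eps = 20 ≠ 18, but beta = 21 = 21 (second disjunct) — holds.
C11: alpha + eta + gamma = 14 + 18 + 14 = 46 — holds.
C12: 20 = 7*2 + 6, so 7 does not divide 20 — does not hold.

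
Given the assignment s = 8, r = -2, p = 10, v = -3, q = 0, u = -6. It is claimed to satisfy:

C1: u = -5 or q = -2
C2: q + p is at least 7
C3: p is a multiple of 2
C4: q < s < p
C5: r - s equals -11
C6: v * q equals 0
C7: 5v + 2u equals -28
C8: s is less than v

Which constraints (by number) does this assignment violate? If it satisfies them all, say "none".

C1: u = -6 ≠ -5 and q = 0 ≠ -2; both disjuncts false  FAIL
C2: q + p = 0 + 10 = 10; 10 ≥ 7  OK
C3: 10 / 2 = 5, so 2 divides 10  OK
C4: values 0 < 8 < 10  OK
C5: r - s = -2 - 8 = -10, not -11  FAIL
C6: v * q = -3 * 0 = 0  OK
C7: 5v + 2u = 5(-3) + 2(-6) = -27, not -28  FAIL
C8: s = 8, v = -3; 8 ≥ -3 (want <)  FAIL

The assignment fails constraints 1, 5, 7, and 8.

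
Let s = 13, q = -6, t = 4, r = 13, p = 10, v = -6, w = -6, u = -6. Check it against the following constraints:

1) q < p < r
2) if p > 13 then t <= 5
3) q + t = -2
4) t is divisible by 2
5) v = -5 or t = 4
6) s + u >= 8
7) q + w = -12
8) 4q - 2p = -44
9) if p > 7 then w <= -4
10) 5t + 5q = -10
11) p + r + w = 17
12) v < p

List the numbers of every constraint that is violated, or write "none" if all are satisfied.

The assignment fails constraint 6.

1) values -6 < 10 < 13 — OK.
2) p = 10, not > 13; antecedent false, conditional vacuously true — OK.
3) q + t = -6 + 4 = -2 — OK.
4) 4 / 2 = 2, so 2 divides 4 — OK.
5) v = -6 ≠ -5, but t = 4 = 4 (second disjunct) — OK.
6) s + u = 13 + (-6) = 7; 7 < 8, bound 8 not met — violated.
7) q + w = -6 + (-6) = -12 — OK.
8) 4q - 2p = 4(-6) - 2(10) = -44 — OK.
9) p = 10 > 7, so we need w ≤ -4; w = -6 ≤ -4 — OK.
10) 5t + 5q = 5(4) + 5(-6) = -10 — OK.
11) p + r + w = 10 + 13 + (-6) = 17 — OK.
12) v = -6, p = 10; -6 < 10 — OK.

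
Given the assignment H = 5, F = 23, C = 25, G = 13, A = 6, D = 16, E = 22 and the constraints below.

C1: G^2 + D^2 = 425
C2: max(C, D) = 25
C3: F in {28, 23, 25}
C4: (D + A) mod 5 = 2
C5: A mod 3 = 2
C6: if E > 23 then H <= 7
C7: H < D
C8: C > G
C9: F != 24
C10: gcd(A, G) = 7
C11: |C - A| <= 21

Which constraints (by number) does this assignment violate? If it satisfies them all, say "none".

C1: G^2 + D^2 = 13^2 + 16^2 = 169 + 256 = 425 — holds.
C2: max(25, 16) = 25 — holds.
C3: F = 23 is in {28, 23, 25} — holds.
C4: D + A = 22; 22 mod 5 = 2 — holds.
C5: 6 mod 3 = 0, not 2 — fails.
C6: E = 22, not > 23; antecedent false, conditional vacuously true — holds.
C7: H = 5, D = 16; 5 < 16 — holds.
C8: C = 25, G = 13; 25 > 13 — holds.
C9: F = 23, and 23 ≠ 24 — holds.
C10: gcd(6, 13) = 1, not 7 — fails.
C11: |25 - 6| = 19; 19 ≤ 21 — holds.

Constraints 5, 10 do not hold.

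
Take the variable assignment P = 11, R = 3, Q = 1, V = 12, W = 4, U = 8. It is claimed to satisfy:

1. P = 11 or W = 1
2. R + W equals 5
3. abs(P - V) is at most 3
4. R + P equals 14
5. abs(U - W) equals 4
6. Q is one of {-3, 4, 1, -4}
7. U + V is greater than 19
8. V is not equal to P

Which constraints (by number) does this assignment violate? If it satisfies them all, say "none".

Constraint 2 does not hold.

1. P = 11 = 11 (first disjunct)  ✓
2. R + W = 3 + 4 = 7, not 5  ✗
3. abs(11 - 12) = 1; 1 ≤ 3  ✓
4. R + P = 3 + 11 = 14  ✓
5. abs(8 - 4) = 4  ✓
6. Q = 1 is in {-3, 4, 1, -4}  ✓
7. U + V = 8 + 12 = 20; 20 > 19  ✓
8. V = 12, P = 11; distinct  ✓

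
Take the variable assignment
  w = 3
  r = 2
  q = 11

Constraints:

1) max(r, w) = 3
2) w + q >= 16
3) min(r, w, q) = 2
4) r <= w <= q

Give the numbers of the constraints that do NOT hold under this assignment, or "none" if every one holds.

1) max(2, 3) = 3  holds
2) w + q = 3 + 11 = 14; 14 < 16, bound 16 not met  fails
3) min(2, 3, 11) = 2  holds
4) values 2 <= 3 <= 11  holds

Violated: 2.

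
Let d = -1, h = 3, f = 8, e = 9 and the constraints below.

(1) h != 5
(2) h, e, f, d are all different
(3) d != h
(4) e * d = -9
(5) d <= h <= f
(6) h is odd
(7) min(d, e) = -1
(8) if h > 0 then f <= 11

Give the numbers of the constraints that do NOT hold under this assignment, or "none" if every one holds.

The assignment satisfies every constraint.

(1) h = 3, and 3 ≠ 5  ✓
(2) values 3, 9, 8, -1 are pairwise distinct  ✓
(3) d = -1, h = 3; distinct  ✓
(4) e * d = 9 * (-1) = -9  ✓
(5) values -1 <= 3 <= 8  ✓
(6) h = 3 is odd  ✓
(7) min(-1, 9) = -1  ✓
(8) h = 3 > 0, so we need f ≤ 11; f = 8 ≤ 11  ✓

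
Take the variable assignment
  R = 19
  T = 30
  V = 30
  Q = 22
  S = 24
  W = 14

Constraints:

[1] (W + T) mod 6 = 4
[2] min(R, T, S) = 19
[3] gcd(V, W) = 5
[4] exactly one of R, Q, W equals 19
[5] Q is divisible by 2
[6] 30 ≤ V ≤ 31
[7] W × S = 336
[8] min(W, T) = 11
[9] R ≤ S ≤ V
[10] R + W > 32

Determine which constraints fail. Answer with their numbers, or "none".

[1] W + T = 44; 44 mod 6 = 2, not 4  no
[2] min(19, 30, 24) = 19  yes
[3] gcd(30, 14) = 2, not 5  no
[4] R=19, Q=22, W=14; 1 of them equals 19  yes
[5] 22 / 2 = 11, so 2 divides 22  yes
[6] V = 30 lies in [30, 31]  yes
[7] W × S = 14 × 24 = 336  yes
[8] min(14, 30) = 14, not 11  no
[9] values 19 ≤ 24 ≤ 30  yes
[10] R + W = 19 + 14 = 33; 33 > 32  yes

The assignment fails constraints 1, 3, and 8.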